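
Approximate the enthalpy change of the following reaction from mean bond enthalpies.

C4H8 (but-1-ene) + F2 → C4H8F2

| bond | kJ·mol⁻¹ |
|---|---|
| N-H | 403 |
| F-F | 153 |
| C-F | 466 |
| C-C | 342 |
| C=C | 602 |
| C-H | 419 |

ΔH ≈ −519 kJ

Bonds broken (reactants):
  C-C: 2 × 342 = 684
  C-H: 8 × 419 = 3352
  C=C: 1 × 602 = 602
  F-F: 1 × 153 = 153
  Σ(broken) = 4791 kJ
Bonds formed (products):
  C-C: 3 × 342 = 1026
  C-F: 2 × 466 = 932
  C-H: 8 × 419 = 3352
  Σ(formed) = 5310 kJ
ΔH = Σ(broken) − Σ(formed) = 4791 − 5310 = −519 kJ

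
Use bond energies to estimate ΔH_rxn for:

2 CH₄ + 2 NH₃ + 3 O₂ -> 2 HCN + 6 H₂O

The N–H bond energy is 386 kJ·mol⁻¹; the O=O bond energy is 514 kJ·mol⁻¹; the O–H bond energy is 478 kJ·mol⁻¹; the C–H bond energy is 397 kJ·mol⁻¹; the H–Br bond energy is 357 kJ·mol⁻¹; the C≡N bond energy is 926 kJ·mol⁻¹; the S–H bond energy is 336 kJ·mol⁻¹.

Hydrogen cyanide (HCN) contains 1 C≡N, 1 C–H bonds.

ΔH ≈ −1348 kJ

Bonds broken (reactants):
  C–H: 8 × 397 = 3176
  N–H: 6 × 386 = 2316
  O=O: 3 × 514 = 1542
  Σ(broken) = 7034 kJ
Bonds formed (products):
  C≡N: 2 × 926 = 1852
  C–H: 2 × 397 = 794
  O–H: 12 × 478 = 5736
  Σ(formed) = 8382 kJ
ΔH = Σ(broken) − Σ(formed) = 7034 − 8382 = −1348 kJ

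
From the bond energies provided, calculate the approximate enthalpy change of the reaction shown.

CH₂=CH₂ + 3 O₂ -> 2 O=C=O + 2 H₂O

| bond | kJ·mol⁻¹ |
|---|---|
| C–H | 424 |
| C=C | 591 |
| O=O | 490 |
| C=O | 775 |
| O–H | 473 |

Bonds broken (reactants):
  C–H: 4 × 424 = 1696
  C=C: 1 × 591 = 591
  O=O: 3 × 490 = 1470
  Σ(broken) = 3757 kJ
Bonds formed (products):
  C=O: 4 × 775 = 3100
  O–H: 4 × 473 = 1892
  Σ(formed) = 4992 kJ
ΔH = Σ(broken) − Σ(formed) = 3757 − 4992 = −1235 kJ

ΔH ≈ −1235 kJ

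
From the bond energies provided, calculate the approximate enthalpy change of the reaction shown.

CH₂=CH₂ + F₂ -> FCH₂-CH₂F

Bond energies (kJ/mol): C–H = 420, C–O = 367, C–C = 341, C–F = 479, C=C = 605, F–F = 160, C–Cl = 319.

Bonds broken (reactants):
  C–H: 4 × 420 = 1680
  C=C: 1 × 605 = 605
  F–F: 1 × 160 = 160
  Σ(broken) = 2445 kJ
Bonds formed (products):
  C–C: 1 × 341 = 341
  C–F: 2 × 479 = 958
  C–H: 4 × 420 = 1680
  Σ(formed) = 2979 kJ
ΔH = Σ(broken) − Σ(formed) = 2445 − 2979 = −534 kJ

ΔH ≈ −534 kJ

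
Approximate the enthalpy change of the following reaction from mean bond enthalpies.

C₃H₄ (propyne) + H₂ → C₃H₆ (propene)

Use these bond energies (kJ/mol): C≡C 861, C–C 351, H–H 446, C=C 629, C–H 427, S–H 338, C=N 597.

Bonds broken (reactants):
  C≡C: 1 × 861 = 861
  C–C: 1 × 351 = 351
  C–H: 4 × 427 = 1708
  H–H: 1 × 446 = 446
  Σ(broken) = 3366 kJ
Bonds formed (products):
  C–C: 1 × 351 = 351
  C–H: 6 × 427 = 2562
  C=C: 1 × 629 = 629
  Σ(formed) = 3542 kJ
ΔH = Σ(broken) − Σ(formed) = 3366 − 3542 = −176 kJ

ΔH ≈ −176 kJ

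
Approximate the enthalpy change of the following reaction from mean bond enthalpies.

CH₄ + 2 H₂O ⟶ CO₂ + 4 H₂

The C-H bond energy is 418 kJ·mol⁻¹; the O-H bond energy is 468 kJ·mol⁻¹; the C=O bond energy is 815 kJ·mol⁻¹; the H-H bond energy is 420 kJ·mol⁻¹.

ΔH ≈ +234 kJ

Bonds broken (reactants):
  C-H: 4 × 418 = 1672
  O-H: 4 × 468 = 1872
  Σ(broken) = 3544 kJ
Bonds formed (products):
  C=O: 2 × 815 = 1630
  H-H: 4 × 420 = 1680
  Σ(formed) = 3310 kJ
ΔH = Σ(broken) − Σ(formed) = 3544 − 3310 = +234 kJ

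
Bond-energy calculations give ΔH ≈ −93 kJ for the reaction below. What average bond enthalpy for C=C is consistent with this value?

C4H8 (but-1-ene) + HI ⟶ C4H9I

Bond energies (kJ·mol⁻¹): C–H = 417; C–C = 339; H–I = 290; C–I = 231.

D(C=C) ≈ 604 kJ/mol

Let D be the C=C bond energy.
Σ(broken) = 2×339 + 8×417 + 1×D + 1×290 = 4304 + D
Σ(formed) = 3×339 + 9×417 + 1×231 = 5001
ΔH = Σ(broken) − Σ(formed) = (4304 + D) − (5001) = −697 + D
Setting this equal to −93 kJ gives D = 604 kJ/mol.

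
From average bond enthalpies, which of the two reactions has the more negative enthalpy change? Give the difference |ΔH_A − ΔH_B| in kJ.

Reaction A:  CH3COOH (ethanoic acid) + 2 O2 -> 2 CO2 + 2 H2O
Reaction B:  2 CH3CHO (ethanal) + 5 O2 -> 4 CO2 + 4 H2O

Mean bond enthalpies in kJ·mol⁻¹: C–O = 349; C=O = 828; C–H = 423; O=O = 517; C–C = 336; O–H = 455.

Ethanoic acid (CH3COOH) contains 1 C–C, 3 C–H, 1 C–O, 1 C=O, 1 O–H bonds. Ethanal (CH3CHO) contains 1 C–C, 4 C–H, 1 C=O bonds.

Reaction B, by 1106 kJ

Reaction A:
  Bonds broken (reactants):
    C–C: 1 × 336 = 336
    C–H: 3 × 423 = 1269
    C–O: 1 × 349 = 349
    C=O: 1 × 828 = 828
    O–H: 1 × 455 = 455
    O=O: 2 × 517 = 1034
    Σ(broken) = 4271 kJ
  Bonds formed (products):
    C=O: 4 × 828 = 3312
    O–H: 4 × 455 = 1820
    Σ(formed) = 5132 kJ
  ΔH_A = 4271 − 5132 = −861 kJ
Reaction B:
  Bonds broken (reactants):
    C–C: 2 × 336 = 672
    C–H: 8 × 423 = 3384
    C=O: 2 × 828 = 1656
    O=O: 5 × 517 = 2585
    Σ(broken) = 8297 kJ
  Bonds formed (products):
    C=O: 8 × 828 = 6624
    O–H: 8 × 455 = 3640
    Σ(formed) = 10264 kJ
  ΔH_B = 8297 − 10264 = −1967 kJ
ΔH_A − ΔH_B = +1106 kJ, so reaction B has the more negative ΔH; |ΔH_A − ΔH_B| = 1106 kJ.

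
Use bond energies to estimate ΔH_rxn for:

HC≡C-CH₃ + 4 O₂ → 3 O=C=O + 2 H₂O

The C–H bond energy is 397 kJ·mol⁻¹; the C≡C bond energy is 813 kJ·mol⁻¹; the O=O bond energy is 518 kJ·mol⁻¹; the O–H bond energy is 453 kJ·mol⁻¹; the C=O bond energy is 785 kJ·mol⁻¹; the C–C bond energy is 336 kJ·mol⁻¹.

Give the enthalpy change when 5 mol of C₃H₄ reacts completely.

ΔH = −8565 kJ

Bonds broken (reactants):
  C≡C: 1 × 813 = 813
  C–C: 1 × 336 = 336
  C–H: 4 × 397 = 1588
  O=O: 4 × 518 = 2072
  Σ(broken) = 4809 kJ
Bonds formed (products):
  C=O: 6 × 785 = 4710
  O–H: 4 × 453 = 1812
  Σ(formed) = 6522 kJ
ΔH = Σ(broken) − Σ(formed) = 4809 − 6522 = −1713 kJ
For 5× the reaction as written: 5 × (−1713) = −8565 kJ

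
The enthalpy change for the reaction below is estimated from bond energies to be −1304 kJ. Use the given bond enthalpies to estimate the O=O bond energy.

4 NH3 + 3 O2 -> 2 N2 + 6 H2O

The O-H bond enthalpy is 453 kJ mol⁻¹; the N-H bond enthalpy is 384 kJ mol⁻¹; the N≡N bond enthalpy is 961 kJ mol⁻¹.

D(O=O) ≈ 482 kJ/mol

Let D be the O=O bond energy.
Σ(broken) = 12×384 + 3×D = 4608 + 3D
Σ(formed) = 2×961 + 12×453 = 7358
ΔH = Σ(broken) − Σ(formed) = (4608 + 3D) − (7358) = −2750 + 3D
Setting this equal to −1304 kJ gives 3D = 1446, so D = 482 kJ/mol.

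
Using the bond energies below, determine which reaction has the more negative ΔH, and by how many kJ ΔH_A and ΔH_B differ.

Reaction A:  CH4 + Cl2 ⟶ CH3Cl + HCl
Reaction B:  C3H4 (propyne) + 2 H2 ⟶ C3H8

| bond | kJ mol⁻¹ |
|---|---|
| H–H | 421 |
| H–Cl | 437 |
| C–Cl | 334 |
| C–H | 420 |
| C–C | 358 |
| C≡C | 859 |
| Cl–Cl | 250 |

Reaction A:
  Bonds broken (reactants):
    C–H: 4 × 420 = 1680
    Cl–Cl: 1 × 250 = 250
    Σ(broken) = 1930 kJ
  Bonds formed (products):
    C–Cl: 1 × 334 = 334
    C–H: 3 × 420 = 1260
    H–Cl: 1 × 437 = 437
    Σ(formed) = 2031 kJ
  ΔH_A = 1930 − 2031 = −101 kJ
Reaction B:
  Bonds broken (reactants):
    C≡C: 1 × 859 = 859
    C–C: 1 × 358 = 358
    C–H: 4 × 420 = 1680
    H–H: 2 × 421 = 842
    Σ(broken) = 3739 kJ
  Bonds formed (products):
    C–C: 2 × 358 = 716
    C–H: 8 × 420 = 3360
    Σ(formed) = 4076 kJ
  ΔH_B = 3739 − 4076 = −337 kJ
ΔH_A − ΔH_B = +236 kJ, so reaction B has the more negative ΔH; |ΔH_A − ΔH_B| = 236 kJ.

Reaction B, by 236 kJ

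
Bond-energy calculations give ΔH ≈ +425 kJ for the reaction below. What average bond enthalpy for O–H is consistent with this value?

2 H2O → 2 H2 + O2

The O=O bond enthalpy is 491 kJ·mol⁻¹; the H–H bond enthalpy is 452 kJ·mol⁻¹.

D(O–H) ≈ 455 kJ/mol

Let D be the O–H bond energy.
Σ(broken) = 4×D = 4D
Σ(formed) = 2×452 + 1×491 = 1395
ΔH = Σ(broken) − Σ(formed) = (4D) − (1395) = −1395 + 4D
Setting this equal to +425 kJ gives 4D = 1820, so D = 455 kJ/mol.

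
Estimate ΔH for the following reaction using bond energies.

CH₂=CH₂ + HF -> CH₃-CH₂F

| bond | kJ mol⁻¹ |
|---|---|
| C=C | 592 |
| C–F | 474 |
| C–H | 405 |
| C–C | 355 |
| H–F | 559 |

ΔH ≈ −83 kJ

Bonds broken (reactants):
  C–H: 4 × 405 = 1620
  C=C: 1 × 592 = 592
  H–F: 1 × 559 = 559
  Σ(broken) = 2771 kJ
Bonds formed (products):
  C–C: 1 × 355 = 355
  C–F: 1 × 474 = 474
  C–H: 5 × 405 = 2025
  Σ(formed) = 2854 kJ
ΔH = Σ(broken) − Σ(formed) = 2771 − 2854 = −83 kJ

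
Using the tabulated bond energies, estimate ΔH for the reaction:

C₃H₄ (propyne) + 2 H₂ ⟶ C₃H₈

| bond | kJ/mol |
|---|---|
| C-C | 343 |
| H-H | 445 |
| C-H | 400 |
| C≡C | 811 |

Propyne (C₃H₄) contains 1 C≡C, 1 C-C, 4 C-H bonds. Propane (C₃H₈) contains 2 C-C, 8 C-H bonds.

Bonds broken (reactants):
  C≡C: 1 × 811 = 811
  C-C: 1 × 343 = 343
  C-H: 4 × 400 = 1600
  H-H: 2 × 445 = 890
  Σ(broken) = 3644 kJ
Bonds formed (products):
  C-C: 2 × 343 = 686
  C-H: 8 × 400 = 3200
  Σ(formed) = 3886 kJ
ΔH = Σ(broken) − Σ(formed) = 3644 − 3886 = −242 kJ

ΔH ≈ −242 kJ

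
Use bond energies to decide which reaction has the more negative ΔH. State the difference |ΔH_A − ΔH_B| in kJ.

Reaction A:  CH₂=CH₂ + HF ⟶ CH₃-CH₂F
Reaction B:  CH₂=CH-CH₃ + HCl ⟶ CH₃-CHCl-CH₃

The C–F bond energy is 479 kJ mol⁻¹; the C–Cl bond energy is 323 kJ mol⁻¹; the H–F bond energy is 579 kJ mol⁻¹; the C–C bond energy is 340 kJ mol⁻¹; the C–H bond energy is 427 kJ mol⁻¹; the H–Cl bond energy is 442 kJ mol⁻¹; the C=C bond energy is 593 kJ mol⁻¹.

Reaction A:
  Bonds broken (reactants):
    C–H: 4 × 427 = 1708
    C=C: 1 × 593 = 593
    H–F: 1 × 579 = 579
    Σ(broken) = 2880 kJ
  Bonds formed (products):
    C–C: 1 × 340 = 340
    C–F: 1 × 479 = 479
    C–H: 5 × 427 = 2135
    Σ(formed) = 2954 kJ
  ΔH_A = 2880 − 2954 = −74 kJ
Reaction B:
  Bonds broken (reactants):
    C–C: 1 × 340 = 340
    C–H: 6 × 427 = 2562
    C=C: 1 × 593 = 593
    H–Cl: 1 × 442 = 442
    Σ(broken) = 3937 kJ
  Bonds formed (products):
    C–C: 2 × 340 = 680
    C–Cl: 1 × 323 = 323
    C–H: 7 × 427 = 2989
    Σ(formed) = 3992 kJ
  ΔH_B = 3937 − 3992 = −55 kJ
ΔH_A − ΔH_B = −19 kJ, so reaction A has the more negative ΔH; |ΔH_A − ΔH_B| = 19 kJ.

Reaction A, by 19 kJ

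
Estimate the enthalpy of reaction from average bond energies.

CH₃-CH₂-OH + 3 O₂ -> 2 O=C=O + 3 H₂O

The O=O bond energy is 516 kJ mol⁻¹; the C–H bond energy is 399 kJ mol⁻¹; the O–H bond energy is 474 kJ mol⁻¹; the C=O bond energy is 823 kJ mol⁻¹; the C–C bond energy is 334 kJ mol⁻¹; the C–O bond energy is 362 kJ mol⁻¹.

Bonds broken (reactants):
  C–C: 1 × 334 = 334
  C–H: 5 × 399 = 1995
  C–O: 1 × 362 = 362
  O–H: 1 × 474 = 474
  O=O: 3 × 516 = 1548
  Σ(broken) = 4713 kJ
Bonds formed (products):
  C=O: 4 × 823 = 3292
  O–H: 6 × 474 = 2844
  Σ(formed) = 6136 kJ
ΔH = Σ(broken) − Σ(formed) = 4713 − 6136 = −1423 kJ

ΔH ≈ −1423 kJ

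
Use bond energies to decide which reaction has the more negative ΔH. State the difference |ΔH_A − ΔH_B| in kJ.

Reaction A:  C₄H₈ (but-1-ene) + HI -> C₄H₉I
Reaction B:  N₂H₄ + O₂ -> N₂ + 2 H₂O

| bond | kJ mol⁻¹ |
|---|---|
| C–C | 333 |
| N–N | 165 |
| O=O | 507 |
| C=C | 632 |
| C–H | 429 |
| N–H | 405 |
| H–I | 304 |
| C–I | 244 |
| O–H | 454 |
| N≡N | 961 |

Reaction B, by 415 kJ

Reaction A:
  Bonds broken (reactants):
    C–C: 2 × 333 = 666
    C–H: 8 × 429 = 3432
    C=C: 1 × 632 = 632
    H–I: 1 × 304 = 304
    Σ(broken) = 5034 kJ
  Bonds formed (products):
    C–C: 3 × 333 = 999
    C–H: 9 × 429 = 3861
    C–I: 1 × 244 = 244
    Σ(formed) = 5104 kJ
  ΔH_A = 5034 − 5104 = −70 kJ
Reaction B:
  Bonds broken (reactants):
    N–H: 4 × 405 = 1620
    N–N: 1 × 165 = 165
    O=O: 1 × 507 = 507
    Σ(broken) = 2292 kJ
  Bonds formed (products):
    N≡N: 1 × 961 = 961
    O–H: 4 × 454 = 1816
    Σ(formed) = 2777 kJ
  ΔH_B = 2292 − 2777 = −485 kJ
ΔH_A − ΔH_B = +415 kJ, so reaction B has the more negative ΔH; |ΔH_A − ΔH_B| = 415 kJ.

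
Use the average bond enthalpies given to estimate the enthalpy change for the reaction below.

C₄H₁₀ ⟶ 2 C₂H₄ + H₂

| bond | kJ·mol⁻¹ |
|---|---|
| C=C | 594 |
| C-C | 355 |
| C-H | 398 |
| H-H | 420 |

Bonds broken (reactants):
  C-C: 3 × 355 = 1065
  C-H: 10 × 398 = 3980
  Σ(broken) = 5045 kJ
Bonds formed (products):
  C-H: 8 × 398 = 3184
  C=C: 2 × 594 = 1188
  H-H: 1 × 420 = 420
  Σ(formed) = 4792 kJ
ΔH = Σ(broken) − Σ(formed) = 5045 − 4792 = +253 kJ

ΔH ≈ +253 kJ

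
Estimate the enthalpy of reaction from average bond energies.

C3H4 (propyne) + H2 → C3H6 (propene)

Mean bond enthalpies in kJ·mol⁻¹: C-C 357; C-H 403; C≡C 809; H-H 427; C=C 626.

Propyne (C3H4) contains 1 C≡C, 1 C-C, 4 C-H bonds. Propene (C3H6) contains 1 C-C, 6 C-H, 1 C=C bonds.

ΔH ≈ −196 kJ

Bonds broken (reactants):
  C≡C: 1 × 809 = 809
  C-C: 1 × 357 = 357
  C-H: 4 × 403 = 1612
  H-H: 1 × 427 = 427
  Σ(broken) = 3205 kJ
Bonds formed (products):
  C-C: 1 × 357 = 357
  C-H: 6 × 403 = 2418
  C=C: 1 × 626 = 626
  Σ(formed) = 3401 kJ
ΔH = Σ(broken) − Σ(formed) = 3205 − 3401 = −196 kJ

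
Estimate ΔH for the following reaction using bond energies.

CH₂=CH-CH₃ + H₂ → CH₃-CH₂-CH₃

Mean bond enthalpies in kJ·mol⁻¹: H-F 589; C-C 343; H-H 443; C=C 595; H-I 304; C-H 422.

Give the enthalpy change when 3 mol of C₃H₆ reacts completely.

Bonds broken (reactants):
  C-C: 1 × 343 = 343
  C-H: 6 × 422 = 2532
  C=C: 1 × 595 = 595
  H-H: 1 × 443 = 443
  Σ(broken) = 3913 kJ
Bonds formed (products):
  C-C: 2 × 343 = 686
  C-H: 8 × 422 = 3376
  Σ(formed) = 4062 kJ
ΔH = Σ(broken) − Σ(formed) = 3913 − 4062 = −149 kJ
For 3× the reaction as written: 3 × (−149) = −447 kJ

ΔH = −447 kJ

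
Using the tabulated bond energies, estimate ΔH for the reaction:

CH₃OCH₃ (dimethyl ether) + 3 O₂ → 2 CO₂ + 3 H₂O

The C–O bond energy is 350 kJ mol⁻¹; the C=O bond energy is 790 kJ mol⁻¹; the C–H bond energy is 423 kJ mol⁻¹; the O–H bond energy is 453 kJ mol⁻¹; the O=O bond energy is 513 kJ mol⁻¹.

Bonds broken (reactants):
  C–H: 6 × 423 = 2538
  C–O: 2 × 350 = 700
  O=O: 3 × 513 = 1539
  Σ(broken) = 4777 kJ
Bonds formed (products):
  C=O: 4 × 790 = 3160
  O–H: 6 × 453 = 2718
  Σ(formed) = 5878 kJ
ΔH = Σ(broken) − Σ(formed) = 4777 − 5878 = −1101 kJ

ΔH ≈ −1101 kJ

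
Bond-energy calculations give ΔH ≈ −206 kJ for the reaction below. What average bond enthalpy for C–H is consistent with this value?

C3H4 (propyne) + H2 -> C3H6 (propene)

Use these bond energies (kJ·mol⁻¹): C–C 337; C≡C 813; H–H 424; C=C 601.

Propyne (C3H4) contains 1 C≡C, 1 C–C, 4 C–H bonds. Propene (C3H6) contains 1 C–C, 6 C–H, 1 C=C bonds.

Let D be the C–H bond energy.
Σ(broken) = 1×813 + 1×337 + 4×D + 1×424 = 1574 + 4D
Σ(formed) = 1×337 + 6×D + 1×601 = 938 + 6D
ΔH = Σ(broken) − Σ(formed) = (1574 + 4D) − (938 + 6D) = +636 − 2D
Setting this equal to −206 kJ gives 2D = 842, so D = 421 kJ/mol.

D(C–H) ≈ 421 kJ/mol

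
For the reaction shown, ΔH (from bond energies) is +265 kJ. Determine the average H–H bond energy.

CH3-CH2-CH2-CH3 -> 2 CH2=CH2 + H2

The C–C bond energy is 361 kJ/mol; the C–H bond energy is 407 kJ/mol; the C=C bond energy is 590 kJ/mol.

D(H–H) ≈ 452 kJ/mol

Let D be the H–H bond energy.
Σ(broken) = 3×361 + 10×407 = 5153
Σ(formed) = 8×407 + 2×590 + 1×D = 4436 + D
ΔH = Σ(broken) − Σ(formed) = (5153) − (4436 + D) = +717 − D
Setting this equal to +265 kJ gives D = 452 kJ/mol.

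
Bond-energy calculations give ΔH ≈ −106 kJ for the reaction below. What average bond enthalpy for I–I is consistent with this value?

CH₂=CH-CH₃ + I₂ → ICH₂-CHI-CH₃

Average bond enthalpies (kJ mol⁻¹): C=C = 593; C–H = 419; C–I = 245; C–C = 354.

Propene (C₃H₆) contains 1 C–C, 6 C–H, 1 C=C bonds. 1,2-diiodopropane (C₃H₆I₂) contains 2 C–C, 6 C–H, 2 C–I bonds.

D(I–I) ≈ 145 kJ/mol

Let D be the I–I bond energy.
Σ(broken) = 1×354 + 6×419 + 1×593 + 1×D = 3461 + D
Σ(formed) = 2×354 + 6×419 + 2×245 = 3712
ΔH = Σ(broken) − Σ(formed) = (3461 + D) − (3712) = −251 + D
Setting this equal to −106 kJ gives D = 145 kJ/mol.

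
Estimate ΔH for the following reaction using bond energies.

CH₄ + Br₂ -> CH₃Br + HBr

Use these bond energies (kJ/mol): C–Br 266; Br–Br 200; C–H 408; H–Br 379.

Bonds broken (reactants):
  Br–Br: 1 × 200 = 200
  C–H: 4 × 408 = 1632
  Σ(broken) = 1832 kJ
Bonds formed (products):
  C–Br: 1 × 266 = 266
  C–H: 3 × 408 = 1224
  H–Br: 1 × 379 = 379
  Σ(formed) = 1869 kJ
ΔH = Σ(broken) − Σ(formed) = 1832 − 1869 = −37 kJ

ΔH ≈ −37 kJ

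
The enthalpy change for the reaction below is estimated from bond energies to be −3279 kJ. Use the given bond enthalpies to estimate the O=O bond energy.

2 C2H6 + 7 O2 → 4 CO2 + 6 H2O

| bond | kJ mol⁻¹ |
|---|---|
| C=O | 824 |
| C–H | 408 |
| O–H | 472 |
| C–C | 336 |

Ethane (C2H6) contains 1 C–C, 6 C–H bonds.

D(O=O) ≈ 487 kJ/mol

Let D be the O=O bond energy.
Σ(broken) = 2×336 + 12×408 + 7×D = 5568 + 7D
Σ(formed) = 8×824 + 12×472 = 12256
ΔH = Σ(broken) − Σ(formed) = (5568 + 7D) − (12256) = −6688 + 7D
Setting this equal to −3279 kJ gives 7D = 3409, so D = 487 kJ/mol.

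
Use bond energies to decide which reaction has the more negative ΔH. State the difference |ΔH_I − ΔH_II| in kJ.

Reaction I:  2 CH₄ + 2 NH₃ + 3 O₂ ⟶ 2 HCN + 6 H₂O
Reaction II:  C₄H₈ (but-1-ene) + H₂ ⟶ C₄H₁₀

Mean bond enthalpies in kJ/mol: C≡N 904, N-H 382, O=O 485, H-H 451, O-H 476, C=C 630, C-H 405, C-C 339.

Reaction I:
  Bonds broken (reactants):
    C-H: 8 × 405 = 3240
    N-H: 6 × 382 = 2292
    O=O: 3 × 485 = 1455
    Σ(broken) = 6987 kJ
  Bonds formed (products):
    C≡N: 2 × 904 = 1808
    C-H: 2 × 405 = 810
    O-H: 12 × 476 = 5712
    Σ(formed) = 8330 kJ
  ΔH_I = 6987 − 8330 = −1343 kJ
Reaction II:
  Bonds broken (reactants):
    C-C: 2 × 339 = 678
    C-H: 8 × 405 = 3240
    C=C: 1 × 630 = 630
    H-H: 1 × 451 = 451
    Σ(broken) = 4999 kJ
  Bonds formed (products):
    C-C: 3 × 339 = 1017
    C-H: 10 × 405 = 4050
    Σ(formed) = 5067 kJ
  ΔH_II = 4999 − 5067 = −68 kJ
ΔH_I − ΔH_II = −1275 kJ, so reaction I has the more negative ΔH; |ΔH_I − ΔH_II| = 1275 kJ.

Reaction I, by 1275 kJ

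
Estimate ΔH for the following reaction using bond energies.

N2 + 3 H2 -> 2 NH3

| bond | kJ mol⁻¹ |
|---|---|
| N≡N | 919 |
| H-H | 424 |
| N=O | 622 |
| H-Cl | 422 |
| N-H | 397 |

ΔH ≈ −191 kJ

Bonds broken (reactants):
  H-H: 3 × 424 = 1272
  N≡N: 1 × 919 = 919
  Σ(broken) = 2191 kJ
Bonds formed (products):
  N-H: 6 × 397 = 2382
  Σ(formed) = 2382 kJ
ΔH = Σ(broken) − Σ(formed) = 2191 − 2382 = −191 kJ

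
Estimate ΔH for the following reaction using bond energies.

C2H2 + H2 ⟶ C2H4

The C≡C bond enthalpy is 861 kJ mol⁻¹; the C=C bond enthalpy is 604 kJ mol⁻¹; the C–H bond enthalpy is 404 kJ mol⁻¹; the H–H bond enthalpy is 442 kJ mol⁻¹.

Bonds broken (reactants):
  C≡C: 1 × 861 = 861
  C–H: 2 × 404 = 808
  H–H: 1 × 442 = 442
  Σ(broken) = 2111 kJ
Bonds formed (products):
  C–H: 4 × 404 = 1616
  C=C: 1 × 604 = 604
  Σ(formed) = 2220 kJ
ΔH = Σ(broken) − Σ(formed) = 2111 − 2220 = −109 kJ

ΔH ≈ −109 kJ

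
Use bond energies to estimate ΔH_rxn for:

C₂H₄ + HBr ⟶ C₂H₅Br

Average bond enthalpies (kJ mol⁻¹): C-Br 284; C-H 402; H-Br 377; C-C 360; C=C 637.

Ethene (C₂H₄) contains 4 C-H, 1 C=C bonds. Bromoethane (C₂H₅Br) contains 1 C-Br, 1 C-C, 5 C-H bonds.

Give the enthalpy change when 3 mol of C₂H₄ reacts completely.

ΔH = −96 kJ

Bonds broken (reactants):
  C-H: 4 × 402 = 1608
  C=C: 1 × 637 = 637
  H-Br: 1 × 377 = 377
  Σ(broken) = 2622 kJ
Bonds formed (products):
  C-Br: 1 × 284 = 284
  C-C: 1 × 360 = 360
  C-H: 5 × 402 = 2010
  Σ(formed) = 2654 kJ
ΔH = Σ(broken) − Σ(formed) = 2622 − 2654 = −32 kJ
For 3× the reaction as written: 3 × (−32) = −96 kJ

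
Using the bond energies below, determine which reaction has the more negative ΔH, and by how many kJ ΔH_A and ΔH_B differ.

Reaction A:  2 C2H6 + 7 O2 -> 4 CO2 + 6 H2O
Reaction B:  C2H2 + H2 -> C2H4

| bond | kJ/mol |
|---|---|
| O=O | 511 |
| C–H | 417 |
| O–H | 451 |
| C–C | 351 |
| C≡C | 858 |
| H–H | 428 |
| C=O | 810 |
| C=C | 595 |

Reaction A:
  Bonds broken (reactants):
    C–C: 2 × 351 = 702
    C–H: 12 × 417 = 5004
    O=O: 7 × 511 = 3577
    Σ(broken) = 9283 kJ
  Bonds formed (products):
    C=O: 8 × 810 = 6480
    O–H: 12 × 451 = 5412
    Σ(formed) = 11892 kJ
  ΔH_A = 9283 − 11892 = −2609 kJ
Reaction B:
  Bonds broken (reactants):
    C≡C: 1 × 858 = 858
    C–H: 2 × 417 = 834
    H–H: 1 × 428 = 428
    Σ(broken) = 2120 kJ
  Bonds formed (products):
    C–H: 4 × 417 = 1668
    C=C: 1 × 595 = 595
    Σ(formed) = 2263 kJ
  ΔH_B = 2120 − 2263 = −143 kJ
ΔH_A − ΔH_B = −2466 kJ, so reaction A has the more negative ΔH; |ΔH_A − ΔH_B| = 2466 kJ.

Reaction A, by 2466 kJ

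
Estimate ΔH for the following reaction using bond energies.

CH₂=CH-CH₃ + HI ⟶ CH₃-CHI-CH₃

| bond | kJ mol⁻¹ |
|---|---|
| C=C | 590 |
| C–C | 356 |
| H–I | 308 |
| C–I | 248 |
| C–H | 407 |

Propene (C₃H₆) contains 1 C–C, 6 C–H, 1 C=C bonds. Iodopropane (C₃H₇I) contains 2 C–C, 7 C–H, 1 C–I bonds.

Bonds broken (reactants):
  C–C: 1 × 356 = 356
  C–H: 6 × 407 = 2442
  C=C: 1 × 590 = 590
  H–I: 1 × 308 = 308
  Σ(broken) = 3696 kJ
Bonds formed (products):
  C–C: 2 × 356 = 712
  C–H: 7 × 407 = 2849
  C–I: 1 × 248 = 248
  Σ(formed) = 3809 kJ
ΔH = Σ(broken) − Σ(formed) = 3696 − 3809 = −113 kJ

ΔH ≈ −113 kJ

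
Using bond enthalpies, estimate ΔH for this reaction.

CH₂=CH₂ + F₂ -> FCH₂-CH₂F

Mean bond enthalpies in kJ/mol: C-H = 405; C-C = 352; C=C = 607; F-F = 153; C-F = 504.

ΔH ≈ −600 kJ

Bonds broken (reactants):
  C-H: 4 × 405 = 1620
  C=C: 1 × 607 = 607
  F-F: 1 × 153 = 153
  Σ(broken) = 2380 kJ
Bonds formed (products):
  C-C: 1 × 352 = 352
  C-F: 2 × 504 = 1008
  C-H: 4 × 405 = 1620
  Σ(formed) = 2980 kJ
ΔH = Σ(broken) − Σ(formed) = 2380 − 2980 = −600 kJ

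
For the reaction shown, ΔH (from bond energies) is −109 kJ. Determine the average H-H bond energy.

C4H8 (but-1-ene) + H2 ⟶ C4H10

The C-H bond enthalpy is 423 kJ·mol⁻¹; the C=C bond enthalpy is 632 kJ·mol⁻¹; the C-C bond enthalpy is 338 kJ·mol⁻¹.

D(H-H) ≈ 443 kJ/mol

Let D be the H-H bond energy.
Σ(broken) = 2×338 + 8×423 + 1×632 + 1×D = 4692 + D
Σ(formed) = 3×338 + 10×423 = 5244
ΔH = Σ(broken) − Σ(formed) = (4692 + D) − (5244) = −552 + D
Setting this equal to −109 kJ gives D = 443 kJ/mol.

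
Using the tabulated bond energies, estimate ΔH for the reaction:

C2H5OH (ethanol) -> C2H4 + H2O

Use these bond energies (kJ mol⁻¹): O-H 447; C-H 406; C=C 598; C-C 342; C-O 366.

ΔH ≈ +69 kJ

Bonds broken (reactants):
  C-C: 1 × 342 = 342
  C-H: 5 × 406 = 2030
  C-O: 1 × 366 = 366
  O-H: 1 × 447 = 447
  Σ(broken) = 3185 kJ
Bonds formed (products):
  C-H: 4 × 406 = 1624
  C=C: 1 × 598 = 598
  O-H: 2 × 447 = 894
  Σ(formed) = 3116 kJ
ΔH = Σ(broken) − Σ(formed) = 3185 − 3116 = +69 kJ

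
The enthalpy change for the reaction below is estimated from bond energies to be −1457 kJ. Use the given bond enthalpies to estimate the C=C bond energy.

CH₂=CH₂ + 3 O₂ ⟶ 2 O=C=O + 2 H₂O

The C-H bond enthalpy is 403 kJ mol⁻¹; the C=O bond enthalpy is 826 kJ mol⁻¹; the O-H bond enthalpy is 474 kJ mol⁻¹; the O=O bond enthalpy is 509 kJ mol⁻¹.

Let D be the C=C bond energy.
Σ(broken) = 4×403 + 1×D + 3×509 = 3139 + D
Σ(formed) = 4×826 + 4×474 = 5200
ΔH = Σ(broken) − Σ(formed) = (3139 + D) − (5200) = −2061 + D
Setting this equal to −1457 kJ gives D = 604 kJ/mol.

D(C=C) ≈ 604 kJ/mol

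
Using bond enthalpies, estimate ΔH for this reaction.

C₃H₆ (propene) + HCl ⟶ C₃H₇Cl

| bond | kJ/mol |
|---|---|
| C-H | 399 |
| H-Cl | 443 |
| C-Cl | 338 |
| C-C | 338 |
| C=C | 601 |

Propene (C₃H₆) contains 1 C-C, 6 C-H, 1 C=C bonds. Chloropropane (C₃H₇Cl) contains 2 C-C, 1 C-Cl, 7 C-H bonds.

Bonds broken (reactants):
  C-C: 1 × 338 = 338
  C-H: 6 × 399 = 2394
  C=C: 1 × 601 = 601
  H-Cl: 1 × 443 = 443
  Σ(broken) = 3776 kJ
Bonds formed (products):
  C-C: 2 × 338 = 676
  C-Cl: 1 × 338 = 338
  C-H: 7 × 399 = 2793
  Σ(formed) = 3807 kJ
ΔH = Σ(broken) − Σ(formed) = 3776 − 3807 = −31 kJ

ΔH ≈ −31 kJ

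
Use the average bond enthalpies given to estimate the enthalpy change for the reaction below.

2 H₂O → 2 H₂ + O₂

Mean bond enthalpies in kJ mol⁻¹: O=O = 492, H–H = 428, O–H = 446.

ΔH ≈ +436 kJ

Bonds broken (reactants):
  O–H: 4 × 446 = 1784
  Σ(broken) = 1784 kJ
Bonds formed (products):
  H–H: 2 × 428 = 856
  O=O: 1 × 492 = 492
  Σ(formed) = 1348 kJ
ΔH = Σ(broken) − Σ(formed) = 1784 − 1348 = +436 kJ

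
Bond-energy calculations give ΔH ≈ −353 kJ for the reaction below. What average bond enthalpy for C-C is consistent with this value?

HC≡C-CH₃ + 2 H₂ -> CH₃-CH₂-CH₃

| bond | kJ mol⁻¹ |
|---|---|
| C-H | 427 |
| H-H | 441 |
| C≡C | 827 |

Let D be the C-C bond energy.
Σ(broken) = 1×827 + 1×D + 4×427 + 2×441 = 3417 + D
Σ(formed) = 2×D + 8×427 = 3416 + 2D
ΔH = Σ(broken) − Σ(formed) = (3417 + D) − (3416 + 2D) = +1 − D
Setting this equal to −353 kJ gives D = 354 kJ/mol.

D(C-C) ≈ 354 kJ/mol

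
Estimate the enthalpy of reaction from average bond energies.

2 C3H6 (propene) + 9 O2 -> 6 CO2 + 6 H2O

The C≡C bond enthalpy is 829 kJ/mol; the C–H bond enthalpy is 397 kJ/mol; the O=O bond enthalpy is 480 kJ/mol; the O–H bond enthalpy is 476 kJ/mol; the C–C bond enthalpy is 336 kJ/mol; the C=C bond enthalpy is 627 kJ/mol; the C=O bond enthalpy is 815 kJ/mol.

Bonds broken (reactants):
  C–C: 2 × 336 = 672
  C–H: 12 × 397 = 4764
  C=C: 2 × 627 = 1254
  O=O: 9 × 480 = 4320
  Σ(broken) = 11010 kJ
Bonds formed (products):
  C=O: 12 × 815 = 9780
  O–H: 12 × 476 = 5712
  Σ(formed) = 15492 kJ
ΔH = Σ(broken) − Σ(formed) = 11010 − 15492 = −4482 kJ

ΔH ≈ −4482 kJ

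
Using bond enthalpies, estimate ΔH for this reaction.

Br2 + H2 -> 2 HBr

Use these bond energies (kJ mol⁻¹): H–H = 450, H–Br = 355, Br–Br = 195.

Bonds broken (reactants):
  Br–Br: 1 × 195 = 195
  H–H: 1 × 450 = 450
  Σ(broken) = 645 kJ
Bonds formed (products):
  H–Br: 2 × 355 = 710
  Σ(formed) = 710 kJ
ΔH = Σ(broken) − Σ(formed) = 645 − 710 = −65 kJ

ΔH ≈ −65 kJ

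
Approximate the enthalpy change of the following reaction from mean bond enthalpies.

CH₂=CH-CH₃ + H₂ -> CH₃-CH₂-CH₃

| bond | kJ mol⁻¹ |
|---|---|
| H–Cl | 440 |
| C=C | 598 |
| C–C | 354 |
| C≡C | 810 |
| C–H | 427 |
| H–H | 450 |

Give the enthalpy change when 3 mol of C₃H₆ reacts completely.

ΔH = −480 kJ

Bonds broken (reactants):
  C–C: 1 × 354 = 354
  C–H: 6 × 427 = 2562
  C=C: 1 × 598 = 598
  H–H: 1 × 450 = 450
  Σ(broken) = 3964 kJ
Bonds formed (products):
  C–C: 2 × 354 = 708
  C–H: 8 × 427 = 3416
  Σ(formed) = 4124 kJ
ΔH = Σ(broken) − Σ(formed) = 3964 − 4124 = −160 kJ
For 3× the reaction as written: 3 × (−160) = −480 kJ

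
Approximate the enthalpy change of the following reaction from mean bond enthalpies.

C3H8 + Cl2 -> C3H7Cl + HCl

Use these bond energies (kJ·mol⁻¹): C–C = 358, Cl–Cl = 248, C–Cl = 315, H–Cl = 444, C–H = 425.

ΔH ≈ −86 kJ

Bonds broken (reactants):
  C–C: 2 × 358 = 716
  C–H: 8 × 425 = 3400
  Cl–Cl: 1 × 248 = 248
  Σ(broken) = 4364 kJ
Bonds formed (products):
  C–C: 2 × 358 = 716
  C–Cl: 1 × 315 = 315
  C–H: 7 × 425 = 2975
  H–Cl: 1 × 444 = 444
  Σ(formed) = 4450 kJ
ΔH = Σ(broken) − Σ(formed) = 4364 − 4450 = −86 kJ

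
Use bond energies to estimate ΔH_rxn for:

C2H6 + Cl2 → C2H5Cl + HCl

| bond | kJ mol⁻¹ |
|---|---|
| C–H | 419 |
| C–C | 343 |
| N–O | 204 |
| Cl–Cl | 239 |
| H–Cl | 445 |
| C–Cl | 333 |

Bonds broken (reactants):
  C–C: 1 × 343 = 343
  C–H: 6 × 419 = 2514
  Cl–Cl: 1 × 239 = 239
  Σ(broken) = 3096 kJ
Bonds formed (products):
  C–C: 1 × 343 = 343
  C–Cl: 1 × 333 = 333
  C–H: 5 × 419 = 2095
  H–Cl: 1 × 445 = 445
  Σ(formed) = 3216 kJ
ΔH = Σ(broken) − Σ(formed) = 3096 − 3216 = −120 kJ

ΔH ≈ −120 kJ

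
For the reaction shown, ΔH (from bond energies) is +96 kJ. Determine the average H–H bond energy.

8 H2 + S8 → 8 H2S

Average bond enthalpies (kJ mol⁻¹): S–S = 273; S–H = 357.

D(H–H) ≈ 453 kJ/mol

Let D be the H–H bond energy.
Σ(broken) = 8×D + 8×273 = 2184 + 8D
Σ(formed) = 16×357 = 5712
ΔH = Σ(broken) − Σ(formed) = (2184 + 8D) − (5712) = −3528 + 8D
Setting this equal to +96 kJ gives 8D = 3624, so D = 453 kJ/mol.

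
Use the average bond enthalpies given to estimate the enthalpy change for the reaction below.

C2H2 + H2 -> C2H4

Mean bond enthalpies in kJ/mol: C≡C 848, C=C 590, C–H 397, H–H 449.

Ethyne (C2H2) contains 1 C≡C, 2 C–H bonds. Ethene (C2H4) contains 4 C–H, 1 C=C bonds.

Bonds broken (reactants):
  C≡C: 1 × 848 = 848
  C–H: 2 × 397 = 794
  H–H: 1 × 449 = 449
  Σ(broken) = 2091 kJ
Bonds formed (products):
  C–H: 4 × 397 = 1588
  C=C: 1 × 590 = 590
  Σ(formed) = 2178 kJ
ΔH = Σ(broken) − Σ(formed) = 2091 − 2178 = −87 kJ

ΔH ≈ −87 kJ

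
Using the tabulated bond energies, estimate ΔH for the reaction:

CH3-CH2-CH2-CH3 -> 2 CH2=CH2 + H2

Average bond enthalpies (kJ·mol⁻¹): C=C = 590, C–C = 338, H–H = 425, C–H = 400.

Bonds broken (reactants):
  C–C: 3 × 338 = 1014
  C–H: 10 × 400 = 4000
  Σ(broken) = 5014 kJ
Bonds formed (products):
  C–H: 8 × 400 = 3200
  C=C: 2 × 590 = 1180
  H–H: 1 × 425 = 425
  Σ(formed) = 4805 kJ
ΔH = Σ(broken) − Σ(formed) = 5014 − 4805 = +209 kJ

ΔH ≈ +209 kJ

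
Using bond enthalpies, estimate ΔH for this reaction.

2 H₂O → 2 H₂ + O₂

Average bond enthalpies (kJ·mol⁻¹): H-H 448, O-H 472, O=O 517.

Bonds broken (reactants):
  O-H: 4 × 472 = 1888
  Σ(broken) = 1888 kJ
Bonds formed (products):
  H-H: 2 × 448 = 896
  O=O: 1 × 517 = 517
  Σ(formed) = 1413 kJ
ΔH = Σ(broken) − Σ(formed) = 1888 − 1413 = +475 kJ

ΔH ≈ +475 kJ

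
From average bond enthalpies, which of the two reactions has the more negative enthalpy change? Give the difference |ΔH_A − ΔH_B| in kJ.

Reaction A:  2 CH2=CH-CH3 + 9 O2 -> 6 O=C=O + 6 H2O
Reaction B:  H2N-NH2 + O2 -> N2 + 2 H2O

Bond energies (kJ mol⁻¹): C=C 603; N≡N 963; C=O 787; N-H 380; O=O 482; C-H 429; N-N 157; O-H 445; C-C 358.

Reaction A:
  Bonds broken (reactants):
    C-C: 2 × 358 = 716
    C-H: 12 × 429 = 5148
    C=C: 2 × 603 = 1206
    O=O: 9 × 482 = 4338
    Σ(broken) = 11408 kJ
  Bonds formed (products):
    C=O: 12 × 787 = 9444
    O-H: 12 × 445 = 5340
    Σ(formed) = 14784 kJ
  ΔH_A = 11408 − 14784 = −3376 kJ
Reaction B:
  Bonds broken (reactants):
    N-H: 4 × 380 = 1520
    N-N: 1 × 157 = 157
    O=O: 1 × 482 = 482
    Σ(broken) = 2159 kJ
  Bonds formed (products):
    N≡N: 1 × 963 = 963
    O-H: 4 × 445 = 1780
    Σ(formed) = 2743 kJ
  ΔH_B = 2159 − 2743 = −584 kJ
ΔH_A − ΔH_B = −2792 kJ, so reaction A has the more negative ΔH; |ΔH_A − ΔH_B| = 2792 kJ.

Reaction A, by 2792 kJ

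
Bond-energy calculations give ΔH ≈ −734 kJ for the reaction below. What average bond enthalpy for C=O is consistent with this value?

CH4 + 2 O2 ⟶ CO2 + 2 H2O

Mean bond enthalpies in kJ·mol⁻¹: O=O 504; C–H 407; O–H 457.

Let D be the C=O bond energy.
Σ(broken) = 4×407 + 2×504 = 2636
Σ(formed) = 2×D + 4×457 = 1828 + 2D
ΔH = Σ(broken) − Σ(formed) = (2636) − (1828 + 2D) = +808 − 2D
Setting this equal to −734 kJ gives 2D = 1542, so D = 771 kJ/mol.

D(C=O) ≈ 771 kJ/mol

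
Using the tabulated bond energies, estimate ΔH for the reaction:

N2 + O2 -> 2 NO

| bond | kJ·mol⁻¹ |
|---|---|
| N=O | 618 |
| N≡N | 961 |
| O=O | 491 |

Bonds broken (reactants):
  N≡N: 1 × 961 = 961
  O=O: 1 × 491 = 491
  Σ(broken) = 1452 kJ
Bonds formed (products):
  N=O: 2 × 618 = 1236
  Σ(formed) = 1236 kJ
ΔH = Σ(broken) − Σ(formed) = 1452 − 1236 = +216 kJ

ΔH ≈ +216 kJ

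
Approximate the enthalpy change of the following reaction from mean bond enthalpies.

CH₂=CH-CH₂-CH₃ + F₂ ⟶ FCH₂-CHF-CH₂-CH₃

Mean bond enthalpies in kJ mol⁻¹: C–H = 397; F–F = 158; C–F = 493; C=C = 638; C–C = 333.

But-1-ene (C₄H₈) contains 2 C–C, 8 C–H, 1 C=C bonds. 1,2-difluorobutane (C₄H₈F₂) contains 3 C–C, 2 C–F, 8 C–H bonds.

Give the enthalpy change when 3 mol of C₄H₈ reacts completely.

Bonds broken (reactants):
  C–C: 2 × 333 = 666
  C–H: 8 × 397 = 3176
  C=C: 1 × 638 = 638
  F–F: 1 × 158 = 158
  Σ(broken) = 4638 kJ
Bonds formed (products):
  C–C: 3 × 333 = 999
  C–F: 2 × 493 = 986
  C–H: 8 × 397 = 3176
  Σ(formed) = 5161 kJ
ΔH = Σ(broken) − Σ(formed) = 4638 − 5161 = −523 kJ
For 3× the reaction as written: 3 × (−523) = −1569 kJ

ΔH = −1569 kJ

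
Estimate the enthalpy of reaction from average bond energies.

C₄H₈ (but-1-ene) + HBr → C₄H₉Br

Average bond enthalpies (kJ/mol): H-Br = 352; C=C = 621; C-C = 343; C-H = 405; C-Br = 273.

Bonds broken (reactants):
  C-C: 2 × 343 = 686
  C-H: 8 × 405 = 3240
  C=C: 1 × 621 = 621
  H-Br: 1 × 352 = 352
  Σ(broken) = 4899 kJ
Bonds formed (products):
  C-Br: 1 × 273 = 273
  C-C: 3 × 343 = 1029
  C-H: 9 × 405 = 3645
  Σ(formed) = 4947 kJ
ΔH = Σ(broken) − Σ(formed) = 4899 − 4947 = −48 kJ

ΔH ≈ −48 kJ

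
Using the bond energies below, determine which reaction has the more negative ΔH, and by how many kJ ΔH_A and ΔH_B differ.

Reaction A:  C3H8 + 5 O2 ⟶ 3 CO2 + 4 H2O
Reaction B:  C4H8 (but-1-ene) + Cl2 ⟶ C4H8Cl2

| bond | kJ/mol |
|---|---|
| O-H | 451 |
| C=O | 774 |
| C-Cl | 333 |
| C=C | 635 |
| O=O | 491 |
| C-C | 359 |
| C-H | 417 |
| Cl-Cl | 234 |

Reaction A, by 1587 kJ

Reaction A:
  Bonds broken (reactants):
    C-C: 2 × 359 = 718
    C-H: 8 × 417 = 3336
    O=O: 5 × 491 = 2455
    Σ(broken) = 6509 kJ
  Bonds formed (products):
    C=O: 6 × 774 = 4644
    O-H: 8 × 451 = 3608
    Σ(formed) = 8252 kJ
  ΔH_A = 6509 − 8252 = −1743 kJ
Reaction B:
  Bonds broken (reactants):
    C-C: 2 × 359 = 718
    C-H: 8 × 417 = 3336
    C=C: 1 × 635 = 635
    Cl-Cl: 1 × 234 = 234
    Σ(broken) = 4923 kJ
  Bonds formed (products):
    C-C: 3 × 359 = 1077
    C-Cl: 2 × 333 = 666
    C-H: 8 × 417 = 3336
    Σ(formed) = 5079 kJ
  ΔH_B = 4923 − 5079 = −156 kJ
ΔH_A − ΔH_B = −1587 kJ, so reaction A has the more negative ΔH; |ΔH_A − ΔH_B| = 1587 kJ.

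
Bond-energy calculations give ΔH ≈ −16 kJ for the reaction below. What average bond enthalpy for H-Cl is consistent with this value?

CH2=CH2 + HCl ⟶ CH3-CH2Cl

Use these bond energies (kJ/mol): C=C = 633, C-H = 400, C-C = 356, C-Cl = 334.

D(H-Cl) ≈ 441 kJ/mol

Let D be the H-Cl bond energy.
Σ(broken) = 4×400 + 1×633 + 1×D = 2233 + D
Σ(formed) = 1×356 + 1×334 + 5×400 = 2690
ΔH = Σ(broken) − Σ(formed) = (2233 + D) − (2690) = −457 + D
Setting this equal to −16 kJ gives D = 441 kJ/mol.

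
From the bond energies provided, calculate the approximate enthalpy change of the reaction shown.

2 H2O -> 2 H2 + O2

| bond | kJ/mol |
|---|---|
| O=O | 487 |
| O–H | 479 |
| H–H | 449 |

ΔH ≈ +531 kJ

Bonds broken (reactants):
  O–H: 4 × 479 = 1916
  Σ(broken) = 1916 kJ
Bonds formed (products):
  H–H: 2 × 449 = 898
  O=O: 1 × 487 = 487
  Σ(formed) = 1385 kJ
ΔH = Σ(broken) − Σ(formed) = 1916 − 1385 = +531 kJ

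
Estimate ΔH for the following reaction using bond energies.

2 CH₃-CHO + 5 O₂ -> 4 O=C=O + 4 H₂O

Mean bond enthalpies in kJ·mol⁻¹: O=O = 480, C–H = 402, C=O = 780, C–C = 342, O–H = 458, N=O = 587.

ΔH ≈ −2044 kJ

Bonds broken (reactants):
  C–C: 2 × 342 = 684
  C–H: 8 × 402 = 3216
  C=O: 2 × 780 = 1560
  O=O: 5 × 480 = 2400
  Σ(broken) = 7860 kJ
Bonds formed (products):
  C=O: 8 × 780 = 6240
  O–H: 8 × 458 = 3664
  Σ(formed) = 9904 kJ
ΔH = Σ(broken) − Σ(formed) = 7860 − 9904 = −2044 kJ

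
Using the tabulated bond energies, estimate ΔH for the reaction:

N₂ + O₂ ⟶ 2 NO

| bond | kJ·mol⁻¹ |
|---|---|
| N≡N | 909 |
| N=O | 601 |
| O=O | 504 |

Bonds broken (reactants):
  N≡N: 1 × 909 = 909
  O=O: 1 × 504 = 504
  Σ(broken) = 1413 kJ
Bonds formed (products):
  N=O: 2 × 601 = 1202
  Σ(formed) = 1202 kJ
ΔH = Σ(broken) − Σ(formed) = 1413 − 1202 = +211 kJ

ΔH ≈ +211 kJ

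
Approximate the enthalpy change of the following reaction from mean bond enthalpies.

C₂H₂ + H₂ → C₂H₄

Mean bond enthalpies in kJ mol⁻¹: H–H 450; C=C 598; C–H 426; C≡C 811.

Bonds broken (reactants):
  C≡C: 1 × 811 = 811
  C–H: 2 × 426 = 852
  H–H: 1 × 450 = 450
  Σ(broken) = 2113 kJ
Bonds formed (products):
  C–H: 4 × 426 = 1704
  C=C: 1 × 598 = 598
  Σ(formed) = 2302 kJ
ΔH = Σ(broken) − Σ(formed) = 2113 − 2302 = −189 kJ

ΔH ≈ −189 kJ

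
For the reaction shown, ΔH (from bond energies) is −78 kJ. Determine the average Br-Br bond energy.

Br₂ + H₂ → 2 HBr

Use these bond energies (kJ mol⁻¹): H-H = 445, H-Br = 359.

Let D be the Br-Br bond energy.
Σ(broken) = 1×D + 1×445 = 445 + D
Σ(formed) = 2×359 = 718
ΔH = Σ(broken) − Σ(formed) = (445 + D) − (718) = −273 + D
Setting this equal to −78 kJ gives D = 195 kJ/mol.

D(Br-Br) ≈ 195 kJ/mol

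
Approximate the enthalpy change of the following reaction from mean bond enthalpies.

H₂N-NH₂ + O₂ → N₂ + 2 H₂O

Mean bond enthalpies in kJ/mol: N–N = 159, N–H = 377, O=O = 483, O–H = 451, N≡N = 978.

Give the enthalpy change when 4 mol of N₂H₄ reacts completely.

Bonds broken (reactants):
  N–H: 4 × 377 = 1508
  N–N: 1 × 159 = 159
  O=O: 1 × 483 = 483
  Σ(broken) = 2150 kJ
Bonds formed (products):
  N≡N: 1 × 978 = 978
  O–H: 4 × 451 = 1804
  Σ(formed) = 2782 kJ
ΔH = Σ(broken) − Σ(formed) = 2150 − 2782 = −632 kJ
For 4× the reaction as written: 4 × (−632) = −2528 kJ

ΔH = −2528 kJ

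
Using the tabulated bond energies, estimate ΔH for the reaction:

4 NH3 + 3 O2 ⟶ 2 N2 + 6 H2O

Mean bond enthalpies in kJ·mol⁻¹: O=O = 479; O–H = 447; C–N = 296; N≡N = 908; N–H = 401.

Bonds broken (reactants):
  N–H: 12 × 401 = 4812
  O=O: 3 × 479 = 1437
  Σ(broken) = 6249 kJ
Bonds formed (products):
  N≡N: 2 × 908 = 1816
  O–H: 12 × 447 = 5364
  Σ(formed) = 7180 kJ
ΔH = Σ(broken) − Σ(formed) = 6249 − 7180 = −931 kJ

ΔH ≈ −931 kJ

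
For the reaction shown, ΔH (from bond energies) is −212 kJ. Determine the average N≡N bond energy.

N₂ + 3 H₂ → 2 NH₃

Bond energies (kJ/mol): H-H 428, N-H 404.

Let D be the N≡N bond energy.
Σ(broken) = 3×428 + 1×D = 1284 + D
Σ(formed) = 6×404 = 2424
ΔH = Σ(broken) − Σ(formed) = (1284 + D) − (2424) = −1140 + D
Setting this equal to −212 kJ gives D = 928 kJ/mol.

D(N≡N) ≈ 928 kJ/mol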